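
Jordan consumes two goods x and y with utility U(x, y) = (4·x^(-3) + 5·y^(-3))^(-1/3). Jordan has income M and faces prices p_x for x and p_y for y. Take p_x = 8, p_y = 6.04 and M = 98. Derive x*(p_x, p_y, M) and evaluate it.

x* = 6.5987

Numerically y/x = 1.134334, so x* = 98/(8 + 6.04·1.134334) = 6.5987.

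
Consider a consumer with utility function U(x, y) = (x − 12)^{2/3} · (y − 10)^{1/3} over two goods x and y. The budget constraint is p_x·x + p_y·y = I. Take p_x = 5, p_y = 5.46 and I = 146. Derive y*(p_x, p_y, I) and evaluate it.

y* = 11.917

This is Cobb-Douglas in (x−12, y−10): tangency gives 2/3·p_y·(y−10) = 1/3·p_x·(x−12).
Substituting into the budget: x* = 12 + 2/3·(I − 12·p_x − 10·p_y)/p_x, and y* = 10 + 1/3·(…)/p_y.
Discretionary income = 146 − 12·5 − 10·5.46 = 31.4; y* = 10 + 1/3·31.4/5.46 = 11.917.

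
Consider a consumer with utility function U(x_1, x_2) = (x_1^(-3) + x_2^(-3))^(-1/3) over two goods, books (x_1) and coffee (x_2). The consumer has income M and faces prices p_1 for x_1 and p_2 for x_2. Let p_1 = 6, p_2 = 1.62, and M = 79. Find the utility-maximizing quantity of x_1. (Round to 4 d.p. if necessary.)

x_1* = 9.5788

From the CES first-order condition, (x_2/x_1)^(4) = p_1/p_2.
Hence x_2/x_1 = (p_1/p_2)^(1/(4)), i.e. raised to the 0.25 power.
Substitute x_2 = (x_2/x_1)·x_1 into the budget: x_1* = M/(p_1 + p_2·(x_2/x_1)).
Numerically x_2/x_1 = 1.387264, so x_1* = 79/(6 + 1.62·1.387264) = 9.5788.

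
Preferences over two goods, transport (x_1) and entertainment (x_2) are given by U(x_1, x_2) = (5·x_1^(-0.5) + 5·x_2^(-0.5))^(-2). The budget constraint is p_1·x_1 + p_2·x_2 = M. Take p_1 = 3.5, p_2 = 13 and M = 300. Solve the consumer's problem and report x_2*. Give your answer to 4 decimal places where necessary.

MU_x_1 ∝ 5·x_1^(-1.5), MU_x_2 ∝ 5·x_2^(-1.5), so MRS = (x_2/x_1)^(1.5) = p_1/p_2.
Hence x_2/x_1 = (p_1/p_2)^(1/(1.5)), i.e. raised to the 2/3 power.
With the ratio pinned down, the budget gives x_1* = M/(p_1 + p_2·(x_2/x_1)) and x_2* = (x_2/x_1)·x_1*.
Numerically x_2/x_1 = 0.416949, so x_1* = 300/(3.5 + 13·0.416949) = 33.631 and x_2* = 0.416949·33.631 = 14.0224.

x_2* = 14.0224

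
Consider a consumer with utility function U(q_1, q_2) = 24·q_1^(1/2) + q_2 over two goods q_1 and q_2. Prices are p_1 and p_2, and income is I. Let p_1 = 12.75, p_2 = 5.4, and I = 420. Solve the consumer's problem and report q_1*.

q_1* = 25.8303

Set MRS = p_1/p_2: 12·q_1^(−1/2) = p_1/p_2.
Solve: √q_1 = 12·p_2/p_1, so q_1*(p_1,p_2) = (12·p_2/p_1)², and q_2* = (I − p_1·q_1*)/p_2.
Plugging in: q_1* = (12·5.4/12.75)² = 25.8303.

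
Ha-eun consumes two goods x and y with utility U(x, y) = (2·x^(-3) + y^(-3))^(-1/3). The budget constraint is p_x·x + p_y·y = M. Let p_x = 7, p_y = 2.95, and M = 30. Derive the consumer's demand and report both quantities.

MRS = MU_x/MU_y = 2·(y/x)^(4). Set equal to p_x/p_y.
Solve for the ratio: y/x = [(1/2)·p_x/p_y]^(0.25).
Substitute y = (y/x)·x into the budget: x* = M/(p_x + p_y·(y/x)).
Numerically y/x = 1.043666, so x* = 30/(7 + 2.95·1.043666) = 2.9765 and y* = 1.043666·2.9765 = 3.1065.

x* = 2.9765, y* = 3.1065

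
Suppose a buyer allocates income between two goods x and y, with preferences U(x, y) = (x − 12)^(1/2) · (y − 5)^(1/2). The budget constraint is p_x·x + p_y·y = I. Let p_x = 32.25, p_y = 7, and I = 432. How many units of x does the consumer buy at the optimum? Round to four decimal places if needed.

x* = 12.155

Let x' = x−12, y' = y−5. MRS = y'/x' = p_x/p_y.
Substituting into the budget: x* = 12 + 0.5·(I − 12·p_x − 5·p_y)/p_x, and y* = 5 + 0.5·(…)/p_y.
Discretionary income = 432 − 12·32.25 − 5·7 = 10; x* = 12 + 0.5·10/32.25 = 12.155.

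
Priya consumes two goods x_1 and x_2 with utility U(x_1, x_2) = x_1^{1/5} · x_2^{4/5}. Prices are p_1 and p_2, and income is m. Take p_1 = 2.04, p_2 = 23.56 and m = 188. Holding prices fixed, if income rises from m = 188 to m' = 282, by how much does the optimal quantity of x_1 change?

Tangency: MRS = (1/4)·x_2/x_1 = p_1/p_2.
Rearranging, p_2·x_2 = 4·p_1·x_1. Substituting into the budget gives p_1·x_1·(1 + 4) = m.
Demand: x_1*(p_1,p_2,m) = 0.2·m/p_1 and x_2* = 0.8·m/p_2.
At p_1=2.04, p_2=23.56, m=188: x_1* = 0.2·188/2.04 = 18.4314.
At m' = 282: x_1* = 27.6471. Change: 27.6471 − 18.4314 = 9.2157.

Δx_1* = 9.2157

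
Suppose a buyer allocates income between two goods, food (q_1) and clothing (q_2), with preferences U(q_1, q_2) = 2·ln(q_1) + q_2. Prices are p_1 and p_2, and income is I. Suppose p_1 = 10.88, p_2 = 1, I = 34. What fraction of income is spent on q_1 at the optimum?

share on q_1 = 0.0588

Set MRS = p_1/p_2: (2/q_1)/1 = p_1/p_2.
So q_1*(p_1,p_2) = 2·p_2/p_1, independent of income; and q_2* = (I − 2·p_2)/p_2.
At the given prices: q_1* = 2·1/10.88 = 0.1838, and q_2* = 32.
Expenditure on q_1: 10.88·0.1838 = 2; share = 0.0588.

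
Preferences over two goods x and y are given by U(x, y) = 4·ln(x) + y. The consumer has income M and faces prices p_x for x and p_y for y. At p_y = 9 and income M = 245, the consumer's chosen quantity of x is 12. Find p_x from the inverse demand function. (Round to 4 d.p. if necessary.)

p_x = 3

Set MRS = p_x/p_y: (4/x)/1 = p_x/p_y.
So x*(p_x,p_y) = 4·p_y/p_x, independent of income; and y* = (M − 4·p_y)/p_y.
Set x* = 12 in the demand function and solve for p_x: p_x = 3.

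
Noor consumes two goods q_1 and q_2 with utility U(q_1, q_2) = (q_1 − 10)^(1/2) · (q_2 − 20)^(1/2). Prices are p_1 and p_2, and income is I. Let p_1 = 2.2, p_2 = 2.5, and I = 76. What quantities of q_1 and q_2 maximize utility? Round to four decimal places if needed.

MRS = (q_2−20)/(q_1−10). Tangency with p_1/p_2 gives q_2−20 = (p_1/p_2)·(q_1−10).
After buying the subsistence bundle (10, 20), a share 0.5 of the remaining income goes to q_1: q_1* = 10 + 0.5·(I − 10p_1 − 20p_2)/p_1.
Discretionary income = 76 − 10·2.2 − 20·2.5 = 4; q_1* = 10 + 0.5·4/2.2 = 10.9091; q_2* = 20 + 0.5·4/2.5 = 20.8.

q_1* = 10.9091, q_2* = 20.8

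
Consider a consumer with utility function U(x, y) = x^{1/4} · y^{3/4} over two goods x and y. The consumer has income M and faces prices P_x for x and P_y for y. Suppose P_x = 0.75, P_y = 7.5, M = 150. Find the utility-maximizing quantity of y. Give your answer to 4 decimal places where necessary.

MU_x/MU_y = (0.25·y)/(0.75·x); tangency sets this equal to P_x/P_y.
Rearranging, P_y·y = 3·P_x·x. Substituting into the budget gives P_x·x·(1 + 3) = M.
Demand: x*(P_x,P_y,M) = 0.25·M/P_x and y* = 0.75·M/P_y.
At P_x=0.75, P_y=7.5, M=150: y* = 0.75·150/7.5 = 15.

y* = 15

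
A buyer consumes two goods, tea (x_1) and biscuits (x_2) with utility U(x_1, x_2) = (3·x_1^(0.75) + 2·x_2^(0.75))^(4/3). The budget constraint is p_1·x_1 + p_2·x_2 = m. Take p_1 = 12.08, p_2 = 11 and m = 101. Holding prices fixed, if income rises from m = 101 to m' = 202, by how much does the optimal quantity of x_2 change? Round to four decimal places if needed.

Δx_2* = 1.904

Numerically x_2/x_1 = 0.287298, so x_1* = 101/(12.08 + 11·0.287298) = 6.6272 and x_2* = 0.287298·6.6272 = 1.904.
At m' = 202: x_2* = 3.8079. Change: 3.8079 − 1.904 = 1.904.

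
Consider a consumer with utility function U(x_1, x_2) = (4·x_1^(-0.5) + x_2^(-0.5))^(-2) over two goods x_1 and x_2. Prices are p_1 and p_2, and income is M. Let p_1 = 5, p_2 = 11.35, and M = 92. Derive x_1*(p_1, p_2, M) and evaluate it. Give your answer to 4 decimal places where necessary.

x_1* = 12.0929

MRS = MU_x_1/MU_x_2 = 4·(x_2/x_1)^(1.5). Set equal to p_1/p_2.
Hence x_2/x_1 = ((1/4)·p_1/p_2)^(1/(1.5)), i.e. raised to the 2/3 power.
Substitute x_2 = (x_2/x_1)·x_1 into the budget: x_1* = M/(p_1 + p_2·(x_2/x_1)).
Numerically x_2/x_1 = 0.229761, so x_1* = 92/(5 + 11.35·0.229761) = 12.0929.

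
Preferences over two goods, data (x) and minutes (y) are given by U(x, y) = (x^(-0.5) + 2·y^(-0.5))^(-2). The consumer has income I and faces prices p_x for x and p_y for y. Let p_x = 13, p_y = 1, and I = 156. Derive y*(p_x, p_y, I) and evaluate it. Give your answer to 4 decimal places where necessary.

MU_x ∝ x^(-1.5), MU_y ∝ 2·y^(-1.5), so MRS = (1/2)·(y/x)^(1.5) = p_x/p_y.
Hence y/x = (2·p_x/p_y)^(1/(1.5)), i.e. raised to the 2/3 power.
Substitute y = (y/x)·x into the budget: x* = I/(p_x + p_y·(y/x)).
Numerically y/x = 8.776383, so x* = 156/(13 + 1·8.776383) = 7.1637 and y* = 8.776383·7.1637 = 62.8716.

y* = 62.8716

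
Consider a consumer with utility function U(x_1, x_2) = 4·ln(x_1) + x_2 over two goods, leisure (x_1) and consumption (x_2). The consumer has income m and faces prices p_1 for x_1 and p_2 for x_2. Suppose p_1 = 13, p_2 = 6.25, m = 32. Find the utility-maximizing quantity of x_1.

x_1* = 1.9231

Set MRS = p_1/p_2: (4/x_1)/1 = p_1/p_2.
So x_1*(p_1,p_2) = 4·p_2/p_1, independent of income; and x_2* = (m − 4·p_2)/p_2.
At the given prices: x_1* = 4·6.25/13 = 1.9231.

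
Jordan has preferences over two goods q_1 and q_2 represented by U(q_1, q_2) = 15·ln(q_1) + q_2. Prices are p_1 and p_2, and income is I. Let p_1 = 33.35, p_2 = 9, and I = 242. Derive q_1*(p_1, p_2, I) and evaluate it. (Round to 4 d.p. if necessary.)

MU_q_1 = 15/q_1, MU_q_2 = 1. Tangency: 15/q_1 = p_1/p_2.
So q_1*(p_1,p_2) = 15·p_2/p_1, independent of income; and q_2* = (I − 15·p_2)/p_2.
At the given prices: q_1* = 15·9/33.35 = 4.048.

q_1* = 4.048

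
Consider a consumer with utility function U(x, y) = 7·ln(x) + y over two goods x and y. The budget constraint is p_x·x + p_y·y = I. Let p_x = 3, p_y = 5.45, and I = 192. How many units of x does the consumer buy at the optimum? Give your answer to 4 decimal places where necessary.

Set MRS = p_x/p_y: (7/x)/1 = p_x/p_y.
So x*(p_x,p_y) = 7·p_y/p_x, independent of income; and y* = (I − 7·p_y)/p_y.
At the given prices: x* = 7·5.45/3 = 12.7167.

x* = 12.7167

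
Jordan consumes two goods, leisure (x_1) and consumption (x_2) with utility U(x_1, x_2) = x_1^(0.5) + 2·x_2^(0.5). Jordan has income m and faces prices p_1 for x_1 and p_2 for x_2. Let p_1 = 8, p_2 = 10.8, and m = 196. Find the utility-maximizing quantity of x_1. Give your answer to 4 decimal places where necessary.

MRS = MU_x_1/MU_x_2 = (1/2)·(x_2/x_1)^(0.5). Set equal to p_1/p_2.
Hence x_2/x_1 = (2·p_1/p_2)^(1/(0.5)), i.e. raised to the 2 power.
With the ratio pinned down, the budget gives x_1* = m/(p_1 + p_2·(x_2/x_1)) and x_2* = (x_2/x_1)·x_1*.
Numerically x_2/x_1 = 2.194787, so x_1* = 196/(8 + 10.8·2.194787) = 6.1822.

x_1* = 6.1822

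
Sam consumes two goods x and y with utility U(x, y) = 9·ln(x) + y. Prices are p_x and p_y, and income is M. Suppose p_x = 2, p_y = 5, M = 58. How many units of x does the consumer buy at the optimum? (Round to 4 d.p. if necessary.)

x* = 22.5

Set MRS = p_x/p_y: (9/x)/1 = p_x/p_y.
So x*(p_x,p_y) = 9·p_y/p_x, independent of income; and y* = (M − 9·p_y)/p_y.
At the given prices: x* = 9·5/2 = 22.5.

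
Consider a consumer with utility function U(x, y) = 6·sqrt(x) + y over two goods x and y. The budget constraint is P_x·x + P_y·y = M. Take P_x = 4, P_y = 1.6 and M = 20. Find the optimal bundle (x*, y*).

x* = 1.44, y* = 8.9

Solve: √x = 3·P_y/P_x, so x*(P_x,P_y) = (3·P_y/P_x)², and y* = (M − P_x·x*)/P_y.
Plugging in: x* = (3·1.6/4)² = 1.44, y* = 8.9.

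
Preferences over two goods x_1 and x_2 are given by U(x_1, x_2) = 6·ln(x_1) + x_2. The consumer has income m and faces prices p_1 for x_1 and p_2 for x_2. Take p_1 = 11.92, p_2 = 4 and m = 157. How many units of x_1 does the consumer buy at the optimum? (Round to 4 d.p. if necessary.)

Set MRS = p_1/p_2: (6/x_1)/1 = p_1/p_2.
So x_1*(p_1,p_2) = 6·p_2/p_1, independent of income; and x_2* = (m − 6·p_2)/p_2.
At the given prices: x_1* = 6·4/11.92 = 2.0134.

x_1* = 2.0134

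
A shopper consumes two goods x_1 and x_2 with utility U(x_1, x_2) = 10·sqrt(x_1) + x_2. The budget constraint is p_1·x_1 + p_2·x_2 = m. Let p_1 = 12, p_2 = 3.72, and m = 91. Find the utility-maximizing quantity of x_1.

Set MRS = p_1/p_2: 5·x_1^(−1/2) = p_1/p_2.
Solve: √x_1 = 5·p_2/p_1, so x_1*(p_1,p_2) = (5·p_2/p_1)², and x_2* = (m − p_1·x_1*)/p_2.
Plugging in: x_1* = (5·3.72/12)² = 2.4025.

x_1* = 2.4025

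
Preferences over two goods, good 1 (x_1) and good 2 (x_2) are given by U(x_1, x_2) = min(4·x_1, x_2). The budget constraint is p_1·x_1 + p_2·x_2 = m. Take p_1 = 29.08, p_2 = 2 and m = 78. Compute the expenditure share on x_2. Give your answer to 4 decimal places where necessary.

share on x_2 = 0.2157

Demand: x_1*(p_1,p_2,m) = m/(p_1 + 4·p_2), x_2* = 4·m/(p_1 + 4·p_2).
Here 29.08 + 4·2 = 37.08, giving x_1* = 2.1036 and x_2* = 8.4142.
Expenditure on x_2: 2·8.4142 = 16.8285; share = 0.2157.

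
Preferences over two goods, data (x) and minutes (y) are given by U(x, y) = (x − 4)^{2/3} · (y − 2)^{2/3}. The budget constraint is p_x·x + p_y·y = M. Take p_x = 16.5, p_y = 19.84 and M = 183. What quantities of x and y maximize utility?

x* = 6.343, y* = 3.9486

This is Cobb-Douglas in (x−4, y−2): tangency gives 2/3·p_y·(y−2) = 2/3·p_x·(x−4).
Substituting into the budget: x* = 4 + 0.5·(M − 4·p_x − 2·p_y)/p_x, and y* = 2 + 0.5·(…)/p_y.
Discretionary income = 183 − 4·16.5 − 2·19.84 = 77.32; x* = 4 + 0.5·77.32/16.5 = 6.343; y* = 2 + 0.5·77.32/19.84 = 3.9486.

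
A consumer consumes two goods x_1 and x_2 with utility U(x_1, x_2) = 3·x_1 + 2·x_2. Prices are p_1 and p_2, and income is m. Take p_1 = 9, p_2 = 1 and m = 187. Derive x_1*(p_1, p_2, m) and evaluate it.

x_1* = 0

x_2 gives more utility per dollar, so spend all income on x_2: x_2* = m/p_2, x_1* = 0.
Numerically: x_1* = 0, x_2* = 187.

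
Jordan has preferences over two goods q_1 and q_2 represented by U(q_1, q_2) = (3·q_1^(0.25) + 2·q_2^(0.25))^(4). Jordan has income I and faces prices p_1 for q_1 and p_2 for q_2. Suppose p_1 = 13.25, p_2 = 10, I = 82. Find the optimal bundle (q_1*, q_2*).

MU_q_1 ∝ 3·q_1^(-0.75), MU_q_2 ∝ 2·q_2^(-0.75), so MRS = (3/2)·(q_2/q_1)^(0.75) = p_1/p_2.
Solve for the ratio: q_2/q_1 = [(2/3)·p_1/p_2]^(4/3).
Substitute q_2 = (q_2/q_1)·q_1 into the budget: q_1* = I/(p_1 + p_2·(q_2/q_1)).
Numerically q_2/q_1 = 0.847552, so q_1* = 82/(13.25 + 10·0.847552) = 3.7744 and q_2* = 0.847552·3.7744 = 3.199.

q_1* = 3.7744, q_2* = 3.199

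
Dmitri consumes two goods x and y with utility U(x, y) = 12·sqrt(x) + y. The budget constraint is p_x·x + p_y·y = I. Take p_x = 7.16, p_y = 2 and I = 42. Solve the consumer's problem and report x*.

MU_x = 6/√x, MU_y = 1. Tangency: 6/√x = p_x/p_y.
Thus x* = (6·p_y/p_x)² — independent of I — with the rest of income spent on y.
Plugging in: x* = (6·2/7.16)² = 2.8089.

x* = 2.8089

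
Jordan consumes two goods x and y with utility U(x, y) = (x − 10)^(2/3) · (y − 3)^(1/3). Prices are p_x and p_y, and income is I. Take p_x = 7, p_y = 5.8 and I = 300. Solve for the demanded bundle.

Let x' = x−10, y' = y−3. MRS = 2·y'/x' = p_x/p_y.
Substituting into the budget: x* = 10 + 2/3·(I − 10·p_x − 3·p_y)/p_x, and y* = 3 + 1/3·(…)/p_y.
Discretionary income = 300 − 10·7 − 3·5.8 = 212.6; x* = 10 + 2/3·212.6/7 = 30.2476; y* = 3 + 1/3·212.6/5.8 = 15.2184.

x* = 30.2476, y* = 15.2184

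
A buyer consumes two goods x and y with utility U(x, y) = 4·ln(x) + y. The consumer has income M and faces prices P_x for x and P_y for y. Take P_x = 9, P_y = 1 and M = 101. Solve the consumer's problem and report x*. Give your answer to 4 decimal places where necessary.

At the given prices: x* = 4·1/9 = 0.4444.

x* = 0.4444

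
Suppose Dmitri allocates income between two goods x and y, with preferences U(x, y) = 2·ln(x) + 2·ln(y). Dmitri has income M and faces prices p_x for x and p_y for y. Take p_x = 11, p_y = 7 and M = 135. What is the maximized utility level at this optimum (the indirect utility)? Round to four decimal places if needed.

V = 8.1609

The MRS is y/x. Set MRS = p_x/p_y.
So 2·p_y·y = 2·p_x·x; combined with the budget, a share 0.5 of income goes to x.
Demand: x*(p_x,p_y,M) = 0.5·M/p_x and y* = 0.5·M/p_y.
At p_x=11, p_y=7, M=135: x* = 0.5·135/11 = 6.1364, y* = 9.6429.
Utility at the optimum: U(6.1364, 9.6429) = 8.1609.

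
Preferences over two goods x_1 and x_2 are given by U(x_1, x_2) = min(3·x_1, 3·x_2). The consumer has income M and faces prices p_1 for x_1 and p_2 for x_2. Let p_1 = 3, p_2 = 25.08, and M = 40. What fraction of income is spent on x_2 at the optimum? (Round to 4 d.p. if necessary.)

With perfect complements, no substitution: consume in ratio x_1:x_2 = 3:3.
Budget: p_1·x_1 + p_2·x_1 = M, so (3·p_1 + 3·p_2)·x_1 = 3·M.
Demand: x_1*(p_1,p_2,M) = 3·M/(3·p_1 + 3·p_2), x_2* = 3·M/(3·p_1 + 3·p_2).
Here 3·3 + 3·25.08 = 84.24, giving x_1* = 1.4245 and x_2* = 1.4245.
Expenditure on x_2: 25.08·1.4245 = 35.7265; share = 0.8932.

share on x_2 = 0.8932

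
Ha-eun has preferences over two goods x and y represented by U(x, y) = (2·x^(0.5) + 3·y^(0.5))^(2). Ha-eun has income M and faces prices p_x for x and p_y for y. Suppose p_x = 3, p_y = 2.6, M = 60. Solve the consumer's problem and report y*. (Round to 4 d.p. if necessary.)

y* = 16.6598

From the CES first-order condition, (2/3)·(y/x)^(0.5) = p_x/p_y.
Solve for the ratio: y/x = [(3/2)·p_x/p_y]^(2).
Substitute y = (y/x)·x into the budget: x* = M/(p_x + p_y·(y/x)).
Numerically y/x = 2.995562, so x* = 60/(3 + 2.6·2.995562) = 5.5615 and y* = 2.995562·5.5615 = 16.6598.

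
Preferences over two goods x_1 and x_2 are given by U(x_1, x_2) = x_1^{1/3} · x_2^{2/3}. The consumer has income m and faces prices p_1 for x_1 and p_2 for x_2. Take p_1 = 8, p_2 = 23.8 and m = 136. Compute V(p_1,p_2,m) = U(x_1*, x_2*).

Demand: x_1*(p_1,p_2,m) = 1/3·m/p_1 and x_2* = 2/3·m/p_2.
At p_1=8, p_2=23.8, m=136: x_1* = 1/3·136/8 = 5.6667, x_2* = 3.8095.
Utility at the optimum: U(5.6667, 3.8095) = 4.3487.

V = 4.3487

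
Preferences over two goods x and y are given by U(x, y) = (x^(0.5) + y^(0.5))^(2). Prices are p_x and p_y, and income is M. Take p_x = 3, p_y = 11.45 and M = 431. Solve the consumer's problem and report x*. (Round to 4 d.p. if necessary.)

x* = 113.8397

From the CES first-order condition, (y/x)^(0.5) = p_x/p_y.
Solve for the ratio: y/x = [p_x/p_y]^(2).
Substitute y = (y/x)·x into the budget: x* = M/(p_x + p_y·(y/x)).
Numerically y/x = 0.068649, so x* = 431/(3 + 11.45·0.068649) = 113.8397.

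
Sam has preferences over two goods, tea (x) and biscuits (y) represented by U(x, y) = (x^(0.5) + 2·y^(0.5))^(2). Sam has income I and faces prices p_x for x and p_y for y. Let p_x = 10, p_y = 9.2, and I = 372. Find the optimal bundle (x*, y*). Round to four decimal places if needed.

x* = 6.9561, y* = 32.8738

MRS = MU_x/MU_y = (1/2)·(y/x)^(0.5). Set equal to p_x/p_y.
Solve for the ratio: y/x = [2·p_x/p_y]^(2).
Substitute y = (y/x)·x into the budget: x* = I/(p_x + p_y·(y/x)).
Numerically y/x = 4.725898, so x* = 372/(10 + 9.2·4.725898) = 6.9561 and y* = 4.725898·6.9561 = 32.8738.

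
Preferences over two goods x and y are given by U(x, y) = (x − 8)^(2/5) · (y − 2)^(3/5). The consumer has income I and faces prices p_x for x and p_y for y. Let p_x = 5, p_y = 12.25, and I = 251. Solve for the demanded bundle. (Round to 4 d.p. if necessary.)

MRS = (2/3)·(y−2)/(x−8). Tangency with p_x/p_y gives y−2 = (3/2)·(p_x/p_y)·(x−8).
Substituting into the budget: x* = 8 + 0.4·(I − 8·p_x − 2·p_y)/p_x, and y* = 2 + 0.6·(…)/p_y.
Discretionary income = 251 − 8·5 − 2·12.25 = 186.5; x* = 8 + 0.4·186.5/5 = 22.92; y* = 2 + 0.6·186.5/12.25 = 11.1347.

x* = 22.92, y* = 11.1347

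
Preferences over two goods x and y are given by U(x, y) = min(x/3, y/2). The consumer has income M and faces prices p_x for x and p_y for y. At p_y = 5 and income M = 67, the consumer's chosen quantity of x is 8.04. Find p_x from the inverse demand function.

Leontief preferences: the optimum is at the kink where x/3 = y/2, i.e. y = (2/3)·x.
Budget: p_x·x + p_y·(2/3)·x = M, so (3·p_x + 2·p_y)·x = 3·M.
Demand: x*(p_x,p_y,M) = 3·M/(3·p_x + 2·p_y), y* = 2·M/(3·p_x + 2·p_y).
Set x* = 8.04 in the demand function and solve for p_x: p_x = 5.

p_x = 5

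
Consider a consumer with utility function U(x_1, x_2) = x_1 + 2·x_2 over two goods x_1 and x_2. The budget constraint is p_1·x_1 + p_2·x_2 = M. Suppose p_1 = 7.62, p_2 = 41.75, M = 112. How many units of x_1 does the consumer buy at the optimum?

Linear utility — the consumer picks whichever good has higher MU/price: 1/7.62 = 0.1312 vs 2/41.75 = 0.0479.
x_1 gives more utility per dollar, so spend all income on x_1: x_1* = M/p_1, x_2* = 0.
Numerically: x_1* = 14.6982, x_2* = 0.

x_1* = 14.6982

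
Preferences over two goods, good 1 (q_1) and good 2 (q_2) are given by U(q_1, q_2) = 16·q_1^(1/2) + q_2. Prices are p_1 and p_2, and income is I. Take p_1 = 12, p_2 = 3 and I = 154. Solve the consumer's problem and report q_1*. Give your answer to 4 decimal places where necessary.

q_1* = 4

Utility is quasi-linear in q_2; the FOC for q_1 is 8/√q_1 = p_1/p_2.
Solve: √q_1 = 8·p_2/p_1, so q_1*(p_1,p_2) = (8·p_2/p_1)², and q_2* = (I − p_1·q_1*)/p_2.
Plugging in: q_1* = (8·3/12)² = 4.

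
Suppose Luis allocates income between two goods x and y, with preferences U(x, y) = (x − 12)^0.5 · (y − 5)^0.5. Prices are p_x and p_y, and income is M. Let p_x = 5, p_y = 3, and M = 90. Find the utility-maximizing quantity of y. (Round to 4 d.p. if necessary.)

This is Cobb-Douglas in (x−12, y−5): tangency gives 0.5·p_y·(y−5) = 0.5·p_x·(x−12).
Substituting into the budget: x* = 12 + 0.5·(M − 12·p_x − 5·p_y)/p_x, and y* = 5 + 0.5·(…)/p_y.
Discretionary income = 90 − 12·5 − 5·3 = 15; y* = 5 + 0.5·15/3 = 7.5.

y* = 7.5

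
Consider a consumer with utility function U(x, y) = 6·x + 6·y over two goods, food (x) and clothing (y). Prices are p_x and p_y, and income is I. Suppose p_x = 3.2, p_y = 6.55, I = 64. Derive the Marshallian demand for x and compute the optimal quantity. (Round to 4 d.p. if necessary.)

Perfect substitutes: compare marginal utility per dollar. 6/p_x vs 6/p_y → 1.875 vs 0.916.
x gives more utility per dollar, so spend all income on x: x* = I/p_x, y* = 0.
Numerically: x* = 20, y* = 0.

x* = 20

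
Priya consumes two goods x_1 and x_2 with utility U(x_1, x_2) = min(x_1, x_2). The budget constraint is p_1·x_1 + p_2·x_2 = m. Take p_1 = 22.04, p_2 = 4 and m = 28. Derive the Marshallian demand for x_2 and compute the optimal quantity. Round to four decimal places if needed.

With perfect complements, no substitution: consume in ratio x_1:x_2 = 1:1.
Budget: p_1·x_1 + p_2·x_1 = m, so (p_1 + p_2)·x_1 = m.
Demand: x_1*(p_1,p_2,m) = m/(p_1 + p_2), x_2* = m/(p_1 + p_2).
Here 22.04 + 4 = 26.04, giving x_2* = 1.0753.

x_2* = 1.0753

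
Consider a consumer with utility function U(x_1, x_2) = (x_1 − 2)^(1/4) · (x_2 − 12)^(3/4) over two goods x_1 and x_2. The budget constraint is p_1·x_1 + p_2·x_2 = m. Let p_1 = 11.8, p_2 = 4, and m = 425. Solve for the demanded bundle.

x_1* = 9.4873, x_2* = 78.2625

MRS = (1/3)·(x_2−12)/(x_1−2). Tangency with p_1/p_2 gives x_2−12 = 3·(p_1/p_2)·(x_1−2).
Substituting into the budget: x_1* = 2 + 0.25·(m − 2·p_1 − 12·p_2)/p_1, and x_2* = 12 + 0.75·(…)/p_2.
Discretionary income = 425 − 2·11.8 − 12·4 = 353.4; x_1* = 2 + 0.25·353.4/11.8 = 9.4873; x_2* = 12 + 0.75·353.4/4 = 78.2625.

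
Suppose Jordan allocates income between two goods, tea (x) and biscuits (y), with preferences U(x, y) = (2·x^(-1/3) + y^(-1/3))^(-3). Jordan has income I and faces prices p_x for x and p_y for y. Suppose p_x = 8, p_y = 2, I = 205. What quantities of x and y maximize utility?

x* = 18.0401, y* = 30.3397

MRS = MU_x/MU_y = 2·(y/x)^(4/3). Set equal to p_x/p_y.
Hence y/x = ((1/2)·p_x/p_y)^(1/(4/3)), i.e. raised to the 0.75 power.
With the ratio pinned down, the budget gives x* = I/(p_x + p_y·(y/x)) and y* = (y/x)·x*.
Numerically y/x = 1.681793, so x* = 205/(8 + 2·1.681793) = 18.0401 and y* = 1.681793·18.0401 = 30.3397.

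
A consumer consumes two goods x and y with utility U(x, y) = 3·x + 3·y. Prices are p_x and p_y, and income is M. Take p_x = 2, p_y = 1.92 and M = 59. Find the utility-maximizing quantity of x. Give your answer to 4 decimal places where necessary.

Linear utility — the consumer picks whichever good has higher MU/price: 3/2 = 1.5 vs 3/1.92 = 1.5625.
y gives more utility per dollar, so spend all income on y: y* = M/p_y, x* = 0.
Numerically: x* = 0, y* = 30.7292.

x* = 0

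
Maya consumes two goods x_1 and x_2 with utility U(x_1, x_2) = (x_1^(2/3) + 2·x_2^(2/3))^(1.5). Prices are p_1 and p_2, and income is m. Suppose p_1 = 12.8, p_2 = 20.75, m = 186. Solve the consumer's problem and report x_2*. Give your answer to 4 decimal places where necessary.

x_2* = 6.7474

From the CES first-order condition, (1/2)·(x_2/x_1)^(1/3) = p_1/p_2.
Hence x_2/x_1 = (2·p_1/p_2)^(1/(1/3)), i.e. raised to the 3 power.
Substitute x_2 = (x_2/x_1)·x_1 into the budget: x_1* = m/(p_1 + p_2·(x_2/x_1)).
Numerically x_2/x_1 = 1.87787, so x_1* = 186/(12.8 + 20.75·1.87787) = 3.5931 and x_2* = 1.87787·3.5931 = 6.7474.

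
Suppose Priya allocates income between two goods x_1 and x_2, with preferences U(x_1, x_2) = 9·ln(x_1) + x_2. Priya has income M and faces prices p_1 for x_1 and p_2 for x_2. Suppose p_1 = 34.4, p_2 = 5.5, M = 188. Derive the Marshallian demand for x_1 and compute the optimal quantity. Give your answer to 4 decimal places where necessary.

MU_x_1 = 9/x_1, MU_x_2 = 1. Tangency: 9/x_1 = p_1/p_2.
So x_1*(p_1,p_2) = 9·p_2/p_1, independent of income; and x_2* = (M − 9·p_2)/p_2.
At the given prices: x_1* = 9·5.5/34.4 = 1.439.

x_1* = 1.439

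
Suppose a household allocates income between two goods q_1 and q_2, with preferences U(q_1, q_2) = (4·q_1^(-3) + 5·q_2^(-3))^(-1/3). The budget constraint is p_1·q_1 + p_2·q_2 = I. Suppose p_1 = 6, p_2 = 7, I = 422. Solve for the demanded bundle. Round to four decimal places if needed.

q_1* = 32.1603, q_2* = 32.7198

MU_q_1 ∝ 4·q_1^(-4), MU_q_2 ∝ 5·q_2^(-4), so MRS = (4/5)·(q_2/q_1)^(4) = p_1/p_2.
Solve for the ratio: q_2/q_1 = [(5/4)·p_1/p_2]^(0.25).
With the ratio pinned down, the budget gives q_1* = I/(p_1 + p_2·(q_2/q_1)) and q_2* = (q_2/q_1)·q_1*.
Numerically q_2/q_1 = 1.017398, so q_1* = 422/(6 + 7·1.017398) = 32.1603 and q_2* = 1.017398·32.1603 = 32.7198.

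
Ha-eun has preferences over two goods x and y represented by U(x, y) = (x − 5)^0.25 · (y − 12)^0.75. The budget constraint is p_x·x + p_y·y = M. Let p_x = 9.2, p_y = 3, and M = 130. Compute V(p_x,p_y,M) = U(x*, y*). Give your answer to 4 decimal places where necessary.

Let x' = x−5, y' = y−12. MRS = (1/3)·y'/x' = p_x/p_y.
Substituting into the budget: x* = 5 + 0.25·(M − 5·p_x − 12·p_y)/p_x, and y* = 12 + 0.75·(…)/p_y.
Discretionary income = 130 − 5·9.2 − 12·3 = 48; x* = 5 + 0.25·48/9.2 = 6.3043; y* = 12 + 0.75·48/3 = 24.
Utility at the optimum: U(6.3043, 24) = 6.8902.

V = 6.8902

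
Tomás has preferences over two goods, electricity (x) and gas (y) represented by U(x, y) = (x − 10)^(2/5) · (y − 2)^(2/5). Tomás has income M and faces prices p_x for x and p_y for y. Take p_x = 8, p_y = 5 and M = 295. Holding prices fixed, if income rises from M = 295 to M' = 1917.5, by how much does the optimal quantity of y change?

Substituting into the budget: x* = 10 + 0.5·(M − 10·p_x − 2·p_y)/p_x, and y* = 2 + 0.5·(…)/p_y.
Discretionary income = 295 − 10·8 − 2·5 = 205; y* = 2 + 0.5·205/5 = 22.5.
At M' = 1917.5: y* = 184.75. Change: 184.75 − 22.5 = 162.25.

Δy* = 162.25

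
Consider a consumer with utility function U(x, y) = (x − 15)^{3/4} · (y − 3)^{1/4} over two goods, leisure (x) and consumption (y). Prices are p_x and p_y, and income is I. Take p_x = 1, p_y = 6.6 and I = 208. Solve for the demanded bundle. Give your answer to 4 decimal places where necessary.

x* = 144.9, y* = 9.5606

Discretionary income = 208 − 15·1 − 3·6.6 = 173.2; x* = 15 + 0.75·173.2/1 = 144.9; y* = 3 + 0.25·173.2/6.6 = 9.5606.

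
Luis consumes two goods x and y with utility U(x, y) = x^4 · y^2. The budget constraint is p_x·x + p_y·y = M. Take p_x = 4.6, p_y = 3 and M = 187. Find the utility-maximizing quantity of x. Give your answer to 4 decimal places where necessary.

MU_x/MU_y = (4·y)/(2·x); tangency sets this equal to p_x/p_y.
So 4·p_y·y = 2·p_x·x; combined with the budget, a share 2/3 of income goes to x.
Demand: x*(p_x,p_y,M) = 2/3·M/p_x and y* = 1/3·M/p_y.
At p_x=4.6, p_y=3, M=187: x* = 2/3·187/4.6 = 27.1014.

x* = 27.1014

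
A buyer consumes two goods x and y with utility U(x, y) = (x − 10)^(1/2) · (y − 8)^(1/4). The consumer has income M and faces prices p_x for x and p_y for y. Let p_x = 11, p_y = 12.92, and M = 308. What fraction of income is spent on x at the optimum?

share on x = 0.562

This is Cobb-Douglas in (x−10, y−8): tangency gives 0.5·p_y·(y−8) = 0.25·p_x·(x−10).
After buying the subsistence bundle (10, 8), a share 2/3 of the remaining income goes to x: x* = 10 + 2/3·(M − 10p_x − 8p_y)/p_x.
Discretionary income = 308 − 10·11 − 8·12.92 = 94.64; x* = 10 + 2/3·94.64/11 = 15.7358; y* = 8 + 1/3·94.64/12.92 = 10.4417.
Expenditure on x: 11·15.7358 = 173.0933; share = 0.562.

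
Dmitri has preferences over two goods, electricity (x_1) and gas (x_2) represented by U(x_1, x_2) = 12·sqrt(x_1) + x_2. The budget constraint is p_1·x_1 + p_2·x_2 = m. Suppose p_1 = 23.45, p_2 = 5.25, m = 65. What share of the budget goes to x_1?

share on x_1 = 0.651

MU_x_1 = 6/√x_1, MU_x_2 = 1. Tangency: 6/√x_1 = p_1/p_2.
Thus x_1* = (6·p_2/p_1)² — independent of m — with the rest of income spent on x_2.
Plugging in: x_1* = (6·5.25/23.45)² = 1.8044, x_2* = 4.3213.
Expenditure on x_1: 23.45·1.8044 = 42.3134; share = 0.651.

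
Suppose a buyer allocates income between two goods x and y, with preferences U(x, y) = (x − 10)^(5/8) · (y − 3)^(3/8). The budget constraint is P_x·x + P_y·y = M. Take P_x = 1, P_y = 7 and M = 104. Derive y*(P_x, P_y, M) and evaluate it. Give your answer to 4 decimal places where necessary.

MRS = (5/3)·(y−3)/(x−10). Tangency with P_x/P_y gives y−3 = (3/5)·(P_x/P_y)·(x−10).
After buying the subsistence bundle (10, 3), a share 0.625 of the remaining income goes to x: x* = 10 + 0.625·(M − 10P_x − 3P_y)/P_x.
Discretionary income = 104 − 10·1 − 3·7 = 73; y* = 3 + 0.375·73/7 = 6.9107.

y* = 6.9107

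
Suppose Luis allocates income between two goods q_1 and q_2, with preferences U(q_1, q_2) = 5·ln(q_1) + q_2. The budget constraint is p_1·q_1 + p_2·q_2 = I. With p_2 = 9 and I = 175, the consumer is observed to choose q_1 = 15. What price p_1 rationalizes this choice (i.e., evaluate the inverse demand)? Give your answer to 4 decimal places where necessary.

Set MRS = p_1/p_2: (5/q_1)/1 = p_1/p_2.
So q_1*(p_1,p_2) = 5·p_2/p_1, independent of income; and q_2* = (I − 5·p_2)/p_2.
Set q_1* = 15 in the demand function and solve for p_1: p_1 = 3.

p_1 = 3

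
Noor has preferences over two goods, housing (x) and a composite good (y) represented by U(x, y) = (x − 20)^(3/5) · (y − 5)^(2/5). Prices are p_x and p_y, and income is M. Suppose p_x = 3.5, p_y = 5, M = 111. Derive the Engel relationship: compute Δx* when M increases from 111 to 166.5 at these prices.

Let x' = x−20, y' = y−5. MRS = (3/2)·y'/x' = p_x/p_y.
After buying the subsistence bundle (20, 5), a share 0.6 of the remaining income goes to x: x* = 20 + 0.6·(M − 20p_x − 5p_y)/p_x.
Discretionary income = 111 − 20·3.5 − 5·5 = 16; x* = 20 + 0.6·16/3.5 = 22.7429.
At M' = 166.5: x* = 32.2571. Change: 32.2571 − 22.7429 = 9.5143.

Δx* = 9.5143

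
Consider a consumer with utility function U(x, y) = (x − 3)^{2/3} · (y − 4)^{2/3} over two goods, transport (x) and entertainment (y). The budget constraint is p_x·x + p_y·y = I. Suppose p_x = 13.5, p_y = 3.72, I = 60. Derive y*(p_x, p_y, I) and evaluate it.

y* = 4.621

Substituting into the budget: x* = 3 + 0.5·(I − 3·p_x − 4·p_y)/p_x, and y* = 4 + 0.5·(…)/p_y.
Discretionary income = 60 − 3·13.5 − 4·3.72 = 4.62; y* = 4 + 0.5·4.62/3.72 = 4.621.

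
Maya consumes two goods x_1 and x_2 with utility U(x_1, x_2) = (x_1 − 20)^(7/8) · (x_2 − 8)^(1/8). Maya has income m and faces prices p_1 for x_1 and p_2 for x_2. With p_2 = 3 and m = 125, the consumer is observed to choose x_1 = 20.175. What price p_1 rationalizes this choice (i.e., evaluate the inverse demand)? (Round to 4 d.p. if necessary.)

p_1 = 5

Let x_1' = x_1−20, x_2' = x_2−8. MRS = 7·x_2'/x_1' = p_1/p_2.
After buying the subsistence bundle (20, 8), a share 0.875 of the remaining income goes to x_1: x_1* = 20 + 0.875·(m − 20p_1 − 8p_2)/p_1.
Set x_1* = 20.175 in the demand function and solve for p_1: p_1 = 5.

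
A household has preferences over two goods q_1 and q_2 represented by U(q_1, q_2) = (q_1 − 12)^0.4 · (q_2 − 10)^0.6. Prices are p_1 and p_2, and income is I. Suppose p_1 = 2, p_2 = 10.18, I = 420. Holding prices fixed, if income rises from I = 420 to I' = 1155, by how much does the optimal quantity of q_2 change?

Substituting into the budget: q_1* = 12 + 0.4·(I − 12·p_1 − 10·p_2)/p_1, and q_2* = 10 + 0.6·(…)/p_2.
Discretionary income = 420 − 12·2 − 10·10.18 = 294.2; q_2* = 10 + 0.6·294.2/10.18 = 27.3399.
At I' = 1155: q_2* = 70.6601. Change: 70.6601 − 27.3399 = 43.3202.

Δq_2* = 43.3202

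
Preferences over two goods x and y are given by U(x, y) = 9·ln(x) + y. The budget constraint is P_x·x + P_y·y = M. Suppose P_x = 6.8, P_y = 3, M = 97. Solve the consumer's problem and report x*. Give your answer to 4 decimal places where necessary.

x* = 3.9706

Set MRS = P_x/P_y: (9/x)/1 = P_x/P_y.
So x*(P_x,P_y) = 9·P_y/P_x, independent of income; and y* = (M − 9·P_y)/P_y.
At the given prices: x* = 9·3/6.8 = 3.9706.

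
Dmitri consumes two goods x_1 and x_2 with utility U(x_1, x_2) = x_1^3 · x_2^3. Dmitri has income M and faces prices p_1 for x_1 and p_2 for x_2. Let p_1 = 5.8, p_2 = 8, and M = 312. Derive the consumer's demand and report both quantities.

Tangency: MRS = x_2/x_1 = p_1/p_2.
Rearranging, p_2·x_2 = p_1·x_1. Substituting into the budget gives p_1·x_1·(1 + 1) = M.
Demand: x_1*(p_1,p_2,M) = 0.5·M/p_1 and x_2* = 0.5·M/p_2.
At p_1=5.8, p_2=8, M=312: x_1* = 0.5·312/5.8 = 26.8966, x_2* = 19.5.

x_1* = 26.8966, x_2* = 19.5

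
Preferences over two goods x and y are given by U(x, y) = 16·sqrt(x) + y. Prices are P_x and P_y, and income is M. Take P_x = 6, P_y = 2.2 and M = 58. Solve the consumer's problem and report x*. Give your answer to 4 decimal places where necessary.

x* = 8.6044

Solve: √x = 8·P_y/P_x, so x*(P_x,P_y) = (8·P_y/P_x)², and y* = (M − P_x·x*)/P_y.
Plugging in: x* = (8·2.2/6)² = 8.6044.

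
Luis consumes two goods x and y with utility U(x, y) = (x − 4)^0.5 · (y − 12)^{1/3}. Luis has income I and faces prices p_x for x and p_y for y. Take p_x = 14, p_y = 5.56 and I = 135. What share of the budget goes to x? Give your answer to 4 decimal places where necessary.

Let x' = x−4, y' = y−12. MRS = (3/2)·y'/x' = p_x/p_y.
After buying the subsistence bundle (4, 12), a share 0.6 of the remaining income goes to x: x* = 4 + 0.6·(I − 4p_x − 12p_y)/p_x.
Discretionary income = 135 − 4·14 − 12·5.56 = 12.28; x* = 4 + 0.6·12.28/14 = 4.5263; y* = 12 + 0.4·12.28/5.56 = 12.8835.
Expenditure on x: 14·4.5263 = 63.368; share = 0.4694.

share on x = 0.4694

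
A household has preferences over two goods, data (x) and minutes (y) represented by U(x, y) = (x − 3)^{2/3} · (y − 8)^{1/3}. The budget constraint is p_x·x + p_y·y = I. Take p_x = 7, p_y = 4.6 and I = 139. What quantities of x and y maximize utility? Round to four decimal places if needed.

x* = 10.7333, y* = 13.8841

This is Cobb-Douglas in (x−3, y−8): tangency gives 2/3·p_y·(y−8) = 1/3·p_x·(x−3).
After buying the subsistence bundle (3, 8), a share 2/3 of the remaining income goes to x: x* = 3 + 2/3·(I − 3p_x − 8p_y)/p_x.
Discretionary income = 139 − 3·7 − 8·4.6 = 81.2; x* = 3 + 2/3·81.2/7 = 10.7333; y* = 8 + 1/3·81.2/4.6 = 13.8841.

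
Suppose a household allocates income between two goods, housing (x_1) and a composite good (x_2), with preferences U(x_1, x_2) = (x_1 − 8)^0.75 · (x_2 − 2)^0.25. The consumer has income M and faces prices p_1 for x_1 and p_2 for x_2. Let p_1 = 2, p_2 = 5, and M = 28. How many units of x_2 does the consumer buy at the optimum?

Discretionary income = 28 − 8·2 − 2·5 = 2; x_2* = 2 + 0.25·2/5 = 2.1.

x_2* = 2.1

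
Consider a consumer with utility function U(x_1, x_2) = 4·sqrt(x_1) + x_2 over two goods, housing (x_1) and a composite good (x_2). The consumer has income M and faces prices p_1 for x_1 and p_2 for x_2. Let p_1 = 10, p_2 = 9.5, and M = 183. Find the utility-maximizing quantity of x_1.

x_1* = 3.61

Set MRS = p_1/p_2: 2·x_1^(−1/2) = p_1/p_2.
Thus x_1* = (2·p_2/p_1)² — independent of M — with the rest of income spent on x_2.
Plugging in: x_1* = (2·9.5/10)² = 3.61.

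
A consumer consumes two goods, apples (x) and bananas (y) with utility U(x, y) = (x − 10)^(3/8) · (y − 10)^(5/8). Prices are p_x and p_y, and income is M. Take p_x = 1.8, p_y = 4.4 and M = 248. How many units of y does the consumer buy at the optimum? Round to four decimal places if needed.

MRS = (3/5)·(y−10)/(x−10). Tangency with p_x/p_y gives y−10 = (5/3)·(p_x/p_y)·(x−10).
After buying the subsistence bundle (10, 10), a share 0.375 of the remaining income goes to x: x* = 10 + 0.375·(M − 10p_x − 10p_y)/p_x.
Discretionary income = 248 − 10·1.8 − 10·4.4 = 186; y* = 10 + 0.625·186/4.4 = 36.4205.

y* = 36.4205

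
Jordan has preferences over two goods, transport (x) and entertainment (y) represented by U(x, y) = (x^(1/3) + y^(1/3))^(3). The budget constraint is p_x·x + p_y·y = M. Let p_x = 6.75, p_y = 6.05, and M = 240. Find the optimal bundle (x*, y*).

x* = 17.2913, y* = 20.3775

MU_x ∝ x^(-2/3), MU_y ∝ y^(-2/3), so MRS = (y/x)^(2/3) = p_x/p_y.
Hence y/x = (p_x/p_y)^(1/(2/3)), i.e. raised to the 1.5 power.
Substitute y = (y/x)·x into the budget: x* = M/(p_x + p_y·(y/x)).
Numerically y/x = 1.178481, so x* = 240/(6.75 + 6.05·1.178481) = 17.2913 and y* = 1.178481·17.2913 = 20.3775.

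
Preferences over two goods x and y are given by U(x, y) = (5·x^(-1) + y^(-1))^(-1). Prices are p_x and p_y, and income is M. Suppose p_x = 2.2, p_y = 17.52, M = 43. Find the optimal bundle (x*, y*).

MRS = MU_x/MU_y = 5·(y/x)^(2). Set equal to p_x/p_y.
Hence y/x = ((1/5)·p_x/p_y)^(1/(2)), i.e. raised to the 0.5 power.
With the ratio pinned down, the budget gives x* = M/(p_x + p_y·(y/x)) and y* = (y/x)·x*.
Numerically y/x = 0.158474, so x* = 43/(2.2 + 17.52·0.158474) = 8.6407 and y* = 0.158474·8.6407 = 1.3693.

x* = 8.6407, y* = 1.3693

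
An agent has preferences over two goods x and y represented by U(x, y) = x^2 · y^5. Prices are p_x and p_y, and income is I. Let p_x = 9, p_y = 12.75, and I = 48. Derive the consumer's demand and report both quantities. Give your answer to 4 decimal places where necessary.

x* = 1.5238, y* = 2.6891

The MRS is (2/5)·y/x. Set MRS = p_x/p_y.
Rearranging, p_y·y = (5/2)·p_x·x. Substituting into the budget gives p_x·x·(1 + (5/2)) = I.
Demand: x*(p_x,p_y,I) = 2/7·I/p_x and y* = 5/7·I/p_y.
At p_x=9, p_y=12.75, I=48: x* = 2/7·48/9 = 1.5238, y* = 2.6891.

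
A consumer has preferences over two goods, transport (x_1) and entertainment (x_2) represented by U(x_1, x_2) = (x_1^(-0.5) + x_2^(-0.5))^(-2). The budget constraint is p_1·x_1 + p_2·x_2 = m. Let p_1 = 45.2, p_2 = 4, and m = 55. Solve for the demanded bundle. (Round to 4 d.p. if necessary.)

From the CES first-order condition, (x_2/x_1)^(1.5) = p_1/p_2.
Solve for the ratio: x_2/x_1 = [p_1/p_2]^(2/3).
With the ratio pinned down, the budget gives x_1* = m/(p_1 + p_2·(x_2/x_1)) and x_2* = (x_2/x_1)·x_1*.
Numerically x_2/x_1 = 5.035612, so x_1* = 55/(45.2 + 4·5.035612) = 0.8417 and x_2* = 5.035612·0.8417 = 4.2386.

x_1* = 0.8417, x_2* = 4.2386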